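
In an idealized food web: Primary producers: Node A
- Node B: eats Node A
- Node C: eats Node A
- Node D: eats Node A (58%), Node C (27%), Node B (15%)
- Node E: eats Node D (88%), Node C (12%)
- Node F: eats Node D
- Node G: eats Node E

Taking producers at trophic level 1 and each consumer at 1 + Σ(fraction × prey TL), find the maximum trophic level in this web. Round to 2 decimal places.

4.37

Node B: 1 + 1 = 2
Node C: 1 + 1 = 2
Node D: 1 + (0.58×1 + 0.27×2 + 0.15×2) = 2.42
Node E: 1 + (0.88×2.42 + 0.12×2) = 3.3696
Node F: 1 + 2.42 = 3.42
Node G: 1 + 3.3696 = 4.3696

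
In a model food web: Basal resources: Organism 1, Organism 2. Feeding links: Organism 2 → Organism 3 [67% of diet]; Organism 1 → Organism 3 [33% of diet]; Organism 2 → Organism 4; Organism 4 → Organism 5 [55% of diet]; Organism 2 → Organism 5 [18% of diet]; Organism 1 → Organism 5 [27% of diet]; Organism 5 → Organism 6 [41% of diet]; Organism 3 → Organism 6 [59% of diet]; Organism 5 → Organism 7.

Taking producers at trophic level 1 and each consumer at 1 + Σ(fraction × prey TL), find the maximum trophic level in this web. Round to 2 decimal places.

3.55

Organism 3: 1 + (0.67×1 + 0.33×1) = 2
Organism 4: 1 + 1 = 2
Organism 5: 1 + (0.55×2 + 0.18×1 + 0.27×1) = 2.55
Organism 6: 1 + (0.41×2.55 + 0.59×2) = 3.2255
Organism 7: 1 + 2.55 = 3.55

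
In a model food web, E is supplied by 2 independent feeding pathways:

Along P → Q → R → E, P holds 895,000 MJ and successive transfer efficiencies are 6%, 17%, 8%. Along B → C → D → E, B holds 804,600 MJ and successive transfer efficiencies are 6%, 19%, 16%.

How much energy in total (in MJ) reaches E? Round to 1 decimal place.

2197.9 MJ

Via P: 895000 × 0.06 × 0.17 × 0.08 = 730.32 MJ
Via B: 804600 × 0.06 × 0.19 × 0.16 = 1467.5904 MJ
Total at E: 730.32 + 1467.5904 = 2197.9104 MJ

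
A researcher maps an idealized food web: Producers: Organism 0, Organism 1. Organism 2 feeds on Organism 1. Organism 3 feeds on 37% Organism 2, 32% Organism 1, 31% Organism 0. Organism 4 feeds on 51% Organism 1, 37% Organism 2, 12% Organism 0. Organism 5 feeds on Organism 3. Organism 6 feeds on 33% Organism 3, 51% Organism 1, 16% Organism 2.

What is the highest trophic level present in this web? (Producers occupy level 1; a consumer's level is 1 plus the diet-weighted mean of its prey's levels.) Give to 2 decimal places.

Organism 2: 1 + 1 = 2
Organism 3: 1 + (0.37×2 + 0.32×1 + 0.31×1) = 2.37
Organism 4: 1 + (0.51×1 + 0.37×2 + 0.12×1) = 2.37
Organism 5: 1 + 2.37 = 3.37
Organism 6: 1 + (0.33×2.37 + 0.51×1 + 0.16×2) = 2.6121

3.37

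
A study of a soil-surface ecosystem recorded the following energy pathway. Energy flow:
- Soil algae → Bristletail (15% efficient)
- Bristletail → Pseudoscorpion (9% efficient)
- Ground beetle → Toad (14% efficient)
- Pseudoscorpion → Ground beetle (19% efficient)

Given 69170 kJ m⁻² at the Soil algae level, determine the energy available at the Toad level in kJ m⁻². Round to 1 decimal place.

Bristletail: 69170 × 0.15 = 10375.5 kJ m⁻²
Pseudoscorpion: 10375.5 × 0.09 = 933.795 kJ m⁻²
Ground beetle: 933.795 × 0.19 = 177.42105 kJ m⁻²
Toad: 177.42105 × 0.14 = 24.838947 kJ m⁻²

24.8 kJ m⁻²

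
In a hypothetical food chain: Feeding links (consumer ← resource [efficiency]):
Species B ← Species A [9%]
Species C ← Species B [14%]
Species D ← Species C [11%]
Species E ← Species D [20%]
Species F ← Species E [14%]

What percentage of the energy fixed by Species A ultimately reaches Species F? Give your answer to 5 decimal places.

0.00388%

Product of link efficiencies: 0.09 × 0.14 × 0.11 × 0.2 × 0.14 = 0.000038808
As a percentage: 0.000038808 × 100 = 0.00388%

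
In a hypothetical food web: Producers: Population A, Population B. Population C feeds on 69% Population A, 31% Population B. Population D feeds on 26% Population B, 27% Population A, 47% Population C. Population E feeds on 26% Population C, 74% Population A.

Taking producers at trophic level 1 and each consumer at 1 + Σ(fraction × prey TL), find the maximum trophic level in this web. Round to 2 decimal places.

Population C: 1 + (0.69×1 + 0.31×1) = 2
Population D: 1 + (0.26×1 + 0.27×1 + 0.47×2) = 2.47
Population E: 1 + (0.26×2 + 0.74×1) = 2.26

2.47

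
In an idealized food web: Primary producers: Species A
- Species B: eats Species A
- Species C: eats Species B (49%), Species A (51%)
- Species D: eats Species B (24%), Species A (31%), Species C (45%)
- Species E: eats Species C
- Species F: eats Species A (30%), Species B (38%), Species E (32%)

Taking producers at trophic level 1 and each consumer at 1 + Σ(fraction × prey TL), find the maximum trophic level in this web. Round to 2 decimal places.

Species B: 1 + 1 = 2
Species C: 1 + (0.49×2 + 0.51×1) = 2.49
Species D: 1 + (0.24×2 + 0.31×1 + 0.45×2.49) = 2.9105
Species E: 1 + 2.49 = 3.49
Species F: 1 + (0.3×1 + 0.38×2 + 0.32×3.49) = 3.1768

3.49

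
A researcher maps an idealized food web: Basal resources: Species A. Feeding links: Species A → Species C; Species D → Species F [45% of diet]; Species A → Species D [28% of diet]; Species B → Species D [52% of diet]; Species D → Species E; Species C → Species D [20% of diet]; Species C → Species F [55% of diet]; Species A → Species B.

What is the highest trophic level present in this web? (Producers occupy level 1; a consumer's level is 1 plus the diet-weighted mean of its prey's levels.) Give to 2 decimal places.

3.72

Species B: 1 + 1 = 2
Species C: 1 + 1 = 2
Species D: 1 + (0.52×2 + 0.2×2 + 0.28×1) = 2.72
Species E: 1 + 2.72 = 3.72
Species F: 1 + (0.45×2.72 + 0.55×2) = 3.324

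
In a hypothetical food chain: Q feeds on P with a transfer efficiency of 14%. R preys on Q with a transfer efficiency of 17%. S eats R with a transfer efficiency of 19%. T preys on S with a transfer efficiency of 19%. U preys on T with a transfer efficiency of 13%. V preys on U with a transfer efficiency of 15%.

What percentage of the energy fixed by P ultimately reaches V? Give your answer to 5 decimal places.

0.00168%

Product of link efficiencies: 0.14 × 0.17 × 0.19 × 0.19 × 0.13 × 0.15 = 0.00001675401
As a percentage: 0.00001675401 × 100 = 0.00168%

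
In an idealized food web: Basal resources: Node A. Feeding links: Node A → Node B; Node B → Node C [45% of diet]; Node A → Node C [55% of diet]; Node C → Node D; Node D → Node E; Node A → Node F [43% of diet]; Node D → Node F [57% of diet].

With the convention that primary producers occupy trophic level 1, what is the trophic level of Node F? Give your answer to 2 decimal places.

Node B: 1 + 1 = 2
Node C: 1 + (0.45×2 + 0.55×1) = 2.45
Node D: 1 + 2.45 = 3.45
Node E: 1 + 3.45 = 4.45
Node F: 1 + (0.43×1 + 0.57×3.45) = 3.3965

3.40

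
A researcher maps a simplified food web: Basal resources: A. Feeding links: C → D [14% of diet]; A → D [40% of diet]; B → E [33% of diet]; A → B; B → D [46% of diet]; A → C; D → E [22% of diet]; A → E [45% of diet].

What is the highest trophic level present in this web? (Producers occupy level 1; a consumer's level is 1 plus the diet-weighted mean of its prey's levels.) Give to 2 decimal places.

B: 1 + 1 = 2
C: 1 + 1 = 2
D: 1 + (0.46×2 + 0.14×2 + 0.4×1) = 2.6
E: 1 + (0.45×1 + 0.22×2.6 + 0.33×2) = 2.682

2.68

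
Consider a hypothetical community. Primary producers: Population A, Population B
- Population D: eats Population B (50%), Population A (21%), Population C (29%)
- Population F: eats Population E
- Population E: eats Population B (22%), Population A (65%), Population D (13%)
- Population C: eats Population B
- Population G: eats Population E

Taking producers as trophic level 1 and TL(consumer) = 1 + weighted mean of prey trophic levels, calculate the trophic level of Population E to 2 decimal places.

2.17

Population C: 1 + 1 = 2
Population D: 1 + (0.5×1 + 0.21×1 + 0.29×2) = 2.29
Population E: 1 + (0.22×1 + 0.65×1 + 0.13×2.29) = 2.1677
Population F: 1 + 2.1677 = 3.1677
Population G: 1 + 2.1677 = 3.1677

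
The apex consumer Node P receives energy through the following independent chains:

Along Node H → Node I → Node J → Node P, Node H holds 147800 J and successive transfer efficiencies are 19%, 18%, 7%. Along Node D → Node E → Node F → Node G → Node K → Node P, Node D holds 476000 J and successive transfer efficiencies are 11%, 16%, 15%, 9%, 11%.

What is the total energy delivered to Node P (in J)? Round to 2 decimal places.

Via Node H: 147800 × 0.19 × 0.18 × 0.07 = 353.8332 J
Via Node D: 476000 × 0.11 × 0.16 × 0.15 × 0.09 × 0.11 = 12.440736 J
Total at Node P: 353.8332 + 12.440736 = 366.273936 J

366.27 J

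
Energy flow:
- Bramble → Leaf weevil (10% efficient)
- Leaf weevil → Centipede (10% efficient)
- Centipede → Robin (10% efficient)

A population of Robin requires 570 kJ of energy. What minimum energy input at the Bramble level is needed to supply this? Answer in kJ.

Cumulative transfer efficiency: 0.1 × 0.1 × 0.1 = 0.001
Bramble energy = 570 / 0.001 = 570000 kJ

570000 kJ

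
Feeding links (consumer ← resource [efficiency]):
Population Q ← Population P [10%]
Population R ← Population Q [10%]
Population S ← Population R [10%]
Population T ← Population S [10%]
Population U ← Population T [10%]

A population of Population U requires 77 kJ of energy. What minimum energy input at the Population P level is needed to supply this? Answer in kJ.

Cumulative transfer efficiency: 0.1 × 0.1 × 0.1 × 0.1 × 0.1 = 0.00001
Population P energy = 77 / 0.00001 = 7700000 kJ

7700000 kJ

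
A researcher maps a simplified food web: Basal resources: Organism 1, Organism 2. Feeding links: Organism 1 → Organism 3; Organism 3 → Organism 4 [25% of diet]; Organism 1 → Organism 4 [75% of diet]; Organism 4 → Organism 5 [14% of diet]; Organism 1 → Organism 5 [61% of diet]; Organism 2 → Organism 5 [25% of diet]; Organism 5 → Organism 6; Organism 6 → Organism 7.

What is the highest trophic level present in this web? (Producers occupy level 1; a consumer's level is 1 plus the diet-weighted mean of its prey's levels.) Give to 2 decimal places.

Organism 3: 1 + 1 = 2
Organism 4: 1 + (0.25×2 + 0.75×1) = 2.25
Organism 5: 1 + (0.14×2.25 + 0.61×1 + 0.25×1) = 2.175
Organism 6: 1 + 2.175 = 3.175
Organism 7: 1 + 3.175 = 4.175

4.18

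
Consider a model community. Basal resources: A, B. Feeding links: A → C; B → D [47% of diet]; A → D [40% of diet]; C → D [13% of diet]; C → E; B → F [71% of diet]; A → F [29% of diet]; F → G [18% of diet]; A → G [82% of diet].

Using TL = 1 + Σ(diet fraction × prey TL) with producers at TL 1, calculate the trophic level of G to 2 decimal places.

2.18

C: 1 + 1 = 2
D: 1 + (0.47×1 + 0.4×1 + 0.13×2) = 2.13
E: 1 + 2 = 3
F: 1 + (0.71×1 + 0.29×1) = 2
G: 1 + (0.18×2 + 0.82×1) = 2.18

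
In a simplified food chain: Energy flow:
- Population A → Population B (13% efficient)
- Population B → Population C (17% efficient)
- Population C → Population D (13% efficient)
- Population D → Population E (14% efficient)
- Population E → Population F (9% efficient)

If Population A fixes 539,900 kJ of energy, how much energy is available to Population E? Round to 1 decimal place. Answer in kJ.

Population B: 539900 × 0.13 = 70187 kJ
Population C: 70187 × 0.17 = 11931.79 kJ
Population D: 11931.79 × 0.13 = 1551.1327 kJ
Population E: 1551.1327 × 0.14 = 217.158578 kJ

217.2 kJ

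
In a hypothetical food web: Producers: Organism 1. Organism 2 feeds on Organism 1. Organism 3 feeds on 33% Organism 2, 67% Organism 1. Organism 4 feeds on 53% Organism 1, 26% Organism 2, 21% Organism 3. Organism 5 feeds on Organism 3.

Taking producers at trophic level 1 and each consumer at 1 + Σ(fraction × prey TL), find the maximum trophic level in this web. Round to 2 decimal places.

3.33

Organism 2: 1 + 1 = 2
Organism 3: 1 + (0.33×2 + 0.67×1) = 2.33
Organism 4: 1 + (0.53×1 + 0.26×2 + 0.21×2.33) = 2.5393
Organism 5: 1 + 2.33 = 3.33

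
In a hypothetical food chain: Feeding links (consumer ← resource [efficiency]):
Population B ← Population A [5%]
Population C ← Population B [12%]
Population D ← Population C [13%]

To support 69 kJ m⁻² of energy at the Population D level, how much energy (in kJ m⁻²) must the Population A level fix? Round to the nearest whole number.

Cumulative transfer efficiency: 0.05 × 0.12 × 0.13 = 0.00078
Population A energy = 69 / 0.00078 = 88462 kJ m⁻²

88462 kJ m⁻²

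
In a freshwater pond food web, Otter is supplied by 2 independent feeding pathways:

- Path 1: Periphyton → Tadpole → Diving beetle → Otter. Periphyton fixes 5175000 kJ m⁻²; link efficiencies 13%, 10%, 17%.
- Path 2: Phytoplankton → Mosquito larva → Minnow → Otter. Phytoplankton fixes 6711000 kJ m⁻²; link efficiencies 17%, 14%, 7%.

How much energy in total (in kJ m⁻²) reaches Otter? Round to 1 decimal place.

22617.3 kJ m⁻²

Path 1: 5175000 × 0.13 × 0.1 × 0.17 = 11436.75 kJ m⁻²
Path 2: 6711000 × 0.17 × 0.14 × 0.07 = 11180.526 kJ m⁻²
Total at Otter: 11436.75 + 11180.526 = 22617.276 kJ m⁻²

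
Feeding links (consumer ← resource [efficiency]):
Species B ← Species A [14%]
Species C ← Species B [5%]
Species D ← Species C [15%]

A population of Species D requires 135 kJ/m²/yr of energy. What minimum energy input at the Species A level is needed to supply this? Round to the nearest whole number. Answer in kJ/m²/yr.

128571 kJ/m²/yr

Cumulative transfer efficiency: 0.14 × 0.05 × 0.15 = 0.00105
Species A energy = 135 / 0.00105 = 128571 kJ/m²/yr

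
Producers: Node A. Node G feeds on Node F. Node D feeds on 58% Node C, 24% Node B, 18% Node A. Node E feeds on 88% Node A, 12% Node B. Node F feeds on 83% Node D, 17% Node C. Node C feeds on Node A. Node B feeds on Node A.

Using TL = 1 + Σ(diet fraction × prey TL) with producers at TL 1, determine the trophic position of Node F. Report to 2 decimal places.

3.68

Node B: 1 + 1 = 2
Node C: 1 + 1 = 2
Node D: 1 + (0.58×2 + 0.24×2 + 0.18×1) = 2.82
Node E: 1 + (0.88×1 + 0.12×2) = 2.12
Node F: 1 + (0.83×2.82 + 0.17×2) = 3.6806
Node G: 1 + 3.6806 = 4.6806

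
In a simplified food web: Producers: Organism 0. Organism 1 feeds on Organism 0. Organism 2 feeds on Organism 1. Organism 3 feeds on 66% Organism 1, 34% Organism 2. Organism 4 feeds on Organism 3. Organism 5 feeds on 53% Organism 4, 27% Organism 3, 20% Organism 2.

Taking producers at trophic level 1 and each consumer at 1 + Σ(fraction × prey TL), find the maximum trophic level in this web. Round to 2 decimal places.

Organism 1: 1 + 1 = 2
Organism 2: 1 + 2 = 3
Organism 3: 1 + (0.66×2 + 0.34×3) = 3.34
Organism 4: 1 + 3.34 = 4.34
Organism 5: 1 + (0.53×4.34 + 0.27×3.34 + 0.2×3) = 4.802

4.80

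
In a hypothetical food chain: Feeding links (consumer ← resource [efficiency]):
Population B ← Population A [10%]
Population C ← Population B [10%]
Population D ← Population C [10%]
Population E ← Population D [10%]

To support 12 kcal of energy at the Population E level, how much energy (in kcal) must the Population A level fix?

120000 kcal

Cumulative transfer efficiency: 0.1 × 0.1 × 0.1 × 0.1 = 0.0001
Population A energy = 12 / 0.0001 = 120000 kcal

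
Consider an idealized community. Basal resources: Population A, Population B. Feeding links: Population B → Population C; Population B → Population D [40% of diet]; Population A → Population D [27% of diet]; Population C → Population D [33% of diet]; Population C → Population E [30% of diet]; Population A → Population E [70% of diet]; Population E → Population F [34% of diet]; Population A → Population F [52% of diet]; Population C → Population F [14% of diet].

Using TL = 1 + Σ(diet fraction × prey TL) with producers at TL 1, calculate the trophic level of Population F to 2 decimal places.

2.58

Population C: 1 + 1 = 2
Population D: 1 + (0.4×1 + 0.27×1 + 0.33×2) = 2.33
Population E: 1 + (0.3×2 + 0.7×1) = 2.3
Population F: 1 + (0.34×2.3 + 0.52×1 + 0.14×2) = 2.582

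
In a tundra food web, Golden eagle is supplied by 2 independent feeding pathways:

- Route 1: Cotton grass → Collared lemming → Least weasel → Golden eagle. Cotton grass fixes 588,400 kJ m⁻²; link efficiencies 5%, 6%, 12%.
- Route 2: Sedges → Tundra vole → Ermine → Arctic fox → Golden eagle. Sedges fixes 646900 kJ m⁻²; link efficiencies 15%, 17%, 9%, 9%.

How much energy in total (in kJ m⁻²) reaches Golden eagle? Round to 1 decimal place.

Route 1: 588400 × 0.05 × 0.06 × 0.12 = 211.824 kJ m⁻²
Route 2: 646900 × 0.15 × 0.17 × 0.09 × 0.09 = 133.617195 kJ m⁻²
Total at Golden eagle: 211.824 + 133.617195 = 345.441195 kJ m⁻²

345.4 kJ m⁻²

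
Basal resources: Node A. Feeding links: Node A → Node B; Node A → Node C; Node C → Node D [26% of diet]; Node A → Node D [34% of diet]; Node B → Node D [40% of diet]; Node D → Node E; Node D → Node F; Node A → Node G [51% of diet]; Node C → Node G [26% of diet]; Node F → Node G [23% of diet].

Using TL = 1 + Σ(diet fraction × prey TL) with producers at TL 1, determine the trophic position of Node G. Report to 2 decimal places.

Node B: 1 + 1 = 2
Node C: 1 + 1 = 2
Node D: 1 + (0.26×2 + 0.34×1 + 0.4×2) = 2.66
Node E: 1 + 2.66 = 3.66
Node F: 1 + 2.66 = 3.66
Node G: 1 + (0.51×1 + 0.26×2 + 0.23×3.66) = 2.8718

2.87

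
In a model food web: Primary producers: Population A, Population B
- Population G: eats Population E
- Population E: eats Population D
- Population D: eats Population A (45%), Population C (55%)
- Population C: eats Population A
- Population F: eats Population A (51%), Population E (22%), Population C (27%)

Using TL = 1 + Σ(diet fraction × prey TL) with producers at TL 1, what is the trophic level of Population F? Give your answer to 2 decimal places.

2.83

Population C: 1 + 1 = 2
Population D: 1 + (0.45×1 + 0.55×2) = 2.55
Population E: 1 + 2.55 = 3.55
Population F: 1 + (0.51×1 + 0.22×3.55 + 0.27×2) = 2.831
Population G: 1 + 3.55 = 4.55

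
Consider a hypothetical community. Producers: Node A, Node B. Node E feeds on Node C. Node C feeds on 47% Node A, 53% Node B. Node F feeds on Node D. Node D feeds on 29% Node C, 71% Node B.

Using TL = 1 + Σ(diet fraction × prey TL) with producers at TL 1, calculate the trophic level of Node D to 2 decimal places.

Node C: 1 + (0.47×1 + 0.53×1) = 2
Node D: 1 + (0.29×2 + 0.71×1) = 2.29
Node E: 1 + 2 = 3
Node F: 1 + 2.29 = 3.29

2.29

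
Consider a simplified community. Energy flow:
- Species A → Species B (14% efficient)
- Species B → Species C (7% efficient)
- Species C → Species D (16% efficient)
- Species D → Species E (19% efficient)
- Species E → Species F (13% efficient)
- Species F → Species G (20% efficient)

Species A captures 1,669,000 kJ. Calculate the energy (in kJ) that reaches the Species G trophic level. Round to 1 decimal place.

12.9 kJ

Species B: 1669000 × 0.14 = 233660 kJ
Species C: 233660 × 0.07 = 16356.2 kJ
Species D: 16356.2 × 0.16 = 2616.992 kJ
Species E: 2616.992 × 0.19 = 497.22848 kJ
Species F: 497.22848 × 0.13 = 64.6397024 kJ
Species G: 64.6397024 × 0.2 = 12.92794048 kJ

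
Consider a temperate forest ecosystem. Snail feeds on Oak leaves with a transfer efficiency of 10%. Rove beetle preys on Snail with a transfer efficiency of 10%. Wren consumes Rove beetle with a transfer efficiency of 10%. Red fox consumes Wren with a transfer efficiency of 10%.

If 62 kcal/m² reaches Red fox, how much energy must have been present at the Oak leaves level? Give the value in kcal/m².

620000 kcal/m²

Cumulative transfer efficiency: 0.1 × 0.1 × 0.1 × 0.1 = 0.0001
Oak leaves energy = 62 / 0.0001 = 620000 kcal/m²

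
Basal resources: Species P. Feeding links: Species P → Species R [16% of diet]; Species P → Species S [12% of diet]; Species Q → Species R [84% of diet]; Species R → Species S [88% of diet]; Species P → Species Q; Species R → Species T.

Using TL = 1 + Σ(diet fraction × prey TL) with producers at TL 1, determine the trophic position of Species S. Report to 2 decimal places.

3.62

Species Q: 1 + 1 = 2
Species R: 1 + (0.84×2 + 0.16×1) = 2.84
Species S: 1 + (0.88×2.84 + 0.12×1) = 3.6192
Species T: 1 + 2.84 = 3.84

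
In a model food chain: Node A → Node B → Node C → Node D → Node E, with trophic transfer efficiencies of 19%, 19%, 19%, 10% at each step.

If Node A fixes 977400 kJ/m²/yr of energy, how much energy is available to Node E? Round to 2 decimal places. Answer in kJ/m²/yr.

670.40 kJ/m²/yr

Node B: 977400 × 0.19 = 185706 kJ/m²/yr
Node C: 185706 × 0.19 = 35284.14 kJ/m²/yr
Node D: 35284.14 × 0.19 = 6703.9866 kJ/m²/yr
Node E: 6703.9866 × 0.1 = 670.39866 kJ/m²/yr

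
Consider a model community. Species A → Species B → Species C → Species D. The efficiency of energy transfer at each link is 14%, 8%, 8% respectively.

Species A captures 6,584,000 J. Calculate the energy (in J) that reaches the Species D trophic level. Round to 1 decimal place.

Species B: 6584000 × 0.14 = 921760 J
Species C: 921760 × 0.08 = 73740.8 J
Species D: 73740.8 × 0.08 = 5899.264 J

5899.3 J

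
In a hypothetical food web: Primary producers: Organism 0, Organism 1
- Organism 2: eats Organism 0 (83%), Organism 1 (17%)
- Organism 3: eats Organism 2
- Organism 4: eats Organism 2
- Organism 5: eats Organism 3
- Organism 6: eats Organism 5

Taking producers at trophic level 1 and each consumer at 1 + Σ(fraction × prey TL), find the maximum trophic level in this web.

Organism 2: 1 + (0.83×1 + 0.17×1) = 2
Organism 3: 1 + 2 = 3
Organism 4: 1 + 2 = 3
Organism 5: 1 + 3 = 4
Organism 6: 1 + 4 = 5

5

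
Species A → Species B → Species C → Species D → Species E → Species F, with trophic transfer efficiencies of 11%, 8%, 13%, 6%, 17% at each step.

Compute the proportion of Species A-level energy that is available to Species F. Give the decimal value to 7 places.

Product of link efficiencies: 0.11 × 0.08 × 0.13 × 0.06 × 0.17 = 0.0000116688

0.0000117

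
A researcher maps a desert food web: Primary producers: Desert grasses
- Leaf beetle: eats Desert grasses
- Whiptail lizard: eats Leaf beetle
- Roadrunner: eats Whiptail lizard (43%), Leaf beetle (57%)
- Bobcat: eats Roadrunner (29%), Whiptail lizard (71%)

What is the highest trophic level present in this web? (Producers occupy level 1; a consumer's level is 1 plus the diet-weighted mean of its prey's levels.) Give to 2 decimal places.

4.12

Leaf beetle: 1 + 1 = 2
Whiptail lizard: 1 + 2 = 3
Roadrunner: 1 + (0.43×3 + 0.57×2) = 3.43
Bobcat: 1 + (0.29×3.43 + 0.71×3) = 4.1247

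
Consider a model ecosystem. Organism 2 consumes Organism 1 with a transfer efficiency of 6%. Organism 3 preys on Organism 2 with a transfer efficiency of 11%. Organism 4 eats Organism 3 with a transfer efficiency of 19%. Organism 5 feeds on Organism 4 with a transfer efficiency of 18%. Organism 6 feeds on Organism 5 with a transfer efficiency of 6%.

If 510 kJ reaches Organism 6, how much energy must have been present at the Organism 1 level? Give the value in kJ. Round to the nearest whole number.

Cumulative transfer efficiency: 0.06 × 0.11 × 0.19 × 0.18 × 0.06 = 0.0000135432
Organism 1 energy = 510 / 0.0000135432 = 37657274 kJ

37657274 kJ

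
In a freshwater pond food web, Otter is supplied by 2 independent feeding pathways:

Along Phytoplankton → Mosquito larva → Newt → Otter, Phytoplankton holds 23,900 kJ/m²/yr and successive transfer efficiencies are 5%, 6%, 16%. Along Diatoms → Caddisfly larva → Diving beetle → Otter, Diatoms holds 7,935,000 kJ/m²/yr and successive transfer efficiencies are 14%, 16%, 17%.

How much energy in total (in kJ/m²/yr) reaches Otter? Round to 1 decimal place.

30228.0 kJ/m²/yr

Via Phytoplankton: 23900 × 0.05 × 0.06 × 0.16 = 11.472 kJ/m²/yr
Via Diatoms: 7935000 × 0.14 × 0.16 × 0.17 = 30216.48 kJ/m²/yr
Total at Otter: 11.472 + 30216.48 = 30227.952 kJ/m²/yr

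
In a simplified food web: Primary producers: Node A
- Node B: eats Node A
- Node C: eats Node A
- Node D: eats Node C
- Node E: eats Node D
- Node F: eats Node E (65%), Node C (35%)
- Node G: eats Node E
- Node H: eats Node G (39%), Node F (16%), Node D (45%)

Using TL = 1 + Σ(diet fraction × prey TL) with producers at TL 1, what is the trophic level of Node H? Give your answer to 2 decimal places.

Node B: 1 + 1 = 2
Node C: 1 + 1 = 2
Node D: 1 + 2 = 3
Node E: 1 + 3 = 4
Node F: 1 + (0.65×4 + 0.35×2) = 4.3
Node G: 1 + 4 = 5
Node H: 1 + (0.39×5 + 0.16×4.3 + 0.45×3) = 4.988

4.99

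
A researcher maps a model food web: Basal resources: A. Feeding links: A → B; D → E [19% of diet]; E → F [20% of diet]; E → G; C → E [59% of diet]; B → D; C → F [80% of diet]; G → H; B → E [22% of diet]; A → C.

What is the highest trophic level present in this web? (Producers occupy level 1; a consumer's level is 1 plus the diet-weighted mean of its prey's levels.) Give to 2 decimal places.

5.19

B: 1 + 1 = 2
C: 1 + 1 = 2
D: 1 + 2 = 3
E: 1 + (0.59×2 + 0.19×3 + 0.22×2) = 3.19
F: 1 + (0.8×2 + 0.2×3.19) = 3.238
G: 1 + 3.19 = 4.19
H: 1 + 4.19 = 5.19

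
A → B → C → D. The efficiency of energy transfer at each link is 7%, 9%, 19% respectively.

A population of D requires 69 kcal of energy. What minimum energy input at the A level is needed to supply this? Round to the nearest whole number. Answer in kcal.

57644 kcal

Cumulative transfer efficiency: 0.07 × 0.09 × 0.19 = 0.001197
A energy = 69 / 0.001197 = 57644 kcal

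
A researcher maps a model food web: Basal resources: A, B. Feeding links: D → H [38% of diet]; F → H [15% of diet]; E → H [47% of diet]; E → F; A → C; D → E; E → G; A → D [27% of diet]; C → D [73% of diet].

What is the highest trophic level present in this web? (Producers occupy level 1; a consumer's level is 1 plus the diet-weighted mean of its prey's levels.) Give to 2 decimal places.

4.73

C: 1 + 1 = 2
D: 1 + (0.27×1 + 0.73×2) = 2.73
E: 1 + 2.73 = 3.73
F: 1 + 3.73 = 4.73
G: 1 + 3.73 = 4.73
H: 1 + (0.15×4.73 + 0.47×3.73 + 0.38×2.73) = 4.5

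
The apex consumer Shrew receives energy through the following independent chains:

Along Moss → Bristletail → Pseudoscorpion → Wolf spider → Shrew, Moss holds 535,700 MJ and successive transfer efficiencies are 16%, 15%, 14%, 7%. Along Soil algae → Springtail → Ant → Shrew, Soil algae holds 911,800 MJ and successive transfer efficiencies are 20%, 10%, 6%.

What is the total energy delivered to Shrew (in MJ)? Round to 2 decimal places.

1220.16 MJ

Via Moss: 535700 × 0.16 × 0.15 × 0.14 × 0.07 = 125.99664 MJ
Via Soil algae: 911800 × 0.2 × 0.1 × 0.06 = 1094.16 MJ
Total at Shrew: 125.99664 + 1094.16 = 1220.15664 MJ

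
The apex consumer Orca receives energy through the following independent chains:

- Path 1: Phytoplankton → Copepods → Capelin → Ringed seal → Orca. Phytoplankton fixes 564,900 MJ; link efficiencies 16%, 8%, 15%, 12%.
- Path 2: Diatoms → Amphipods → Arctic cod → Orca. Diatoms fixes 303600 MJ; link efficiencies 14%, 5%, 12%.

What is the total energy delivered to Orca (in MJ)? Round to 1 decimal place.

Path 1: 564900 × 0.16 × 0.08 × 0.15 × 0.12 = 130.15296 MJ
Path 2: 303600 × 0.14 × 0.05 × 0.12 = 255.024 MJ
Total at Orca: 130.15296 + 255.024 = 385.17696 MJ

385.2 MJ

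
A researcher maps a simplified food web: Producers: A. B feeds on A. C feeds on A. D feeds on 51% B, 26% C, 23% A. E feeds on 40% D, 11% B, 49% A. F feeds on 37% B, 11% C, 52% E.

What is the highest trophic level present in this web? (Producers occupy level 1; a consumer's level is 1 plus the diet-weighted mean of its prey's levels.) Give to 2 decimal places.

3.43

B: 1 + 1 = 2
C: 1 + 1 = 2
D: 1 + (0.51×2 + 0.26×2 + 0.23×1) = 2.77
E: 1 + (0.4×2.77 + 0.11×2 + 0.49×1) = 2.818
F: 1 + (0.37×2 + 0.11×2 + 0.52×2.818) = 3.42536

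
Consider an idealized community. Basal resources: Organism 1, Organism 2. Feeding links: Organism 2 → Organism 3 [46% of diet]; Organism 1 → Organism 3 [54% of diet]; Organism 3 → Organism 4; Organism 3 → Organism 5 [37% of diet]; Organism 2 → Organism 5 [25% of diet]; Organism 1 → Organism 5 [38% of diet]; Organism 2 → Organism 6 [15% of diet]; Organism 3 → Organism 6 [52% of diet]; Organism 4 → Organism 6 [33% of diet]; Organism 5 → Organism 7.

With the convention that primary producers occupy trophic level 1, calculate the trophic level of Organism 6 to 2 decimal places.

3.18

Organism 3: 1 + (0.46×1 + 0.54×1) = 2
Organism 4: 1 + 2 = 3
Organism 5: 1 + (0.37×2 + 0.25×1 + 0.38×1) = 2.37
Organism 6: 1 + (0.15×1 + 0.52×2 + 0.33×3) = 3.18
Organism 7: 1 + 2.37 = 3.37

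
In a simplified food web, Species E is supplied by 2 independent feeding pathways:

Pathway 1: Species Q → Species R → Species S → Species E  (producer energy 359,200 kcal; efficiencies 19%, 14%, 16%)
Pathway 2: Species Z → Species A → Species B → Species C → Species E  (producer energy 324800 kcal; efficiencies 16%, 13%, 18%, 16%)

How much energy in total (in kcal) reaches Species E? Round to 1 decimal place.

Pathway 1: 359200 × 0.19 × 0.14 × 0.16 = 1528.7552 kcal
Pathway 2: 324800 × 0.16 × 0.13 × 0.18 × 0.16 = 194.568192 kcal
Total at Species E: 1528.7552 + 194.568192 = 1723.323392 kcal

1723.3 kcal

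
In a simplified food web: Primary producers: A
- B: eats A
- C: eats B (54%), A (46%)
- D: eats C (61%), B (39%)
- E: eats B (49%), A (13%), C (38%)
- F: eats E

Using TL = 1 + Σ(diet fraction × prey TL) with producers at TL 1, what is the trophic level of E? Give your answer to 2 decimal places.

3.08

B: 1 + 1 = 2
C: 1 + (0.54×2 + 0.46×1) = 2.54
D: 1 + (0.61×2.54 + 0.39×2) = 3.3294
E: 1 + (0.49×2 + 0.13×1 + 0.38×2.54) = 3.0752
F: 1 + 3.0752 = 4.0752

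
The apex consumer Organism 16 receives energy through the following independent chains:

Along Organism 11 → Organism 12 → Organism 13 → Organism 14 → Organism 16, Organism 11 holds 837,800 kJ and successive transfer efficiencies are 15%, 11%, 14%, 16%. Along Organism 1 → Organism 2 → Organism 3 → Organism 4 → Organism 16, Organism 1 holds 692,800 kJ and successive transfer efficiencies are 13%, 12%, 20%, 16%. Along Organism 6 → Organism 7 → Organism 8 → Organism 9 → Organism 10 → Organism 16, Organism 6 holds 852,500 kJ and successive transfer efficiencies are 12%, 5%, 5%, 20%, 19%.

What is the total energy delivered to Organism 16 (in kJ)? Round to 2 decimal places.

665.22 kJ

Via Organism 11: 837800 × 0.15 × 0.11 × 0.14 × 0.16 = 309.65088 kJ
Via Organism 1: 692800 × 0.13 × 0.12 × 0.2 × 0.16 = 345.84576 kJ
Via Organism 6: 852500 × 0.12 × 0.05 × 0.05 × 0.2 × 0.19 = 9.7185 kJ
Total at Organism 16: 309.65088 + 345.84576 + 9.7185 = 665.21514 kJ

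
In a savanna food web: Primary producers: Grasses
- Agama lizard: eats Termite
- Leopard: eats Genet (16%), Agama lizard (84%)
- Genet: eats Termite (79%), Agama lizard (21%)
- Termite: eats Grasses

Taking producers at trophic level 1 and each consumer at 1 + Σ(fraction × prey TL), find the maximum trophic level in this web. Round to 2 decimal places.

Termite: 1 + 1 = 2
Agama lizard: 1 + 2 = 3
Genet: 1 + (0.79×2 + 0.21×3) = 3.21
Leopard: 1 + (0.16×3.21 + 0.84×3) = 4.0336

4.03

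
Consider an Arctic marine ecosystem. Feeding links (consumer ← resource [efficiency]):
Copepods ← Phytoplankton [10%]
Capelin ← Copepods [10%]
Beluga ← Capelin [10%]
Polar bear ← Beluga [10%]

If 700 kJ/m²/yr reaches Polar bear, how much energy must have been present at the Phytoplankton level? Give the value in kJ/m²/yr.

7000000 kJ/m²/yr

Cumulative transfer efficiency: 0.1 × 0.1 × 0.1 × 0.1 = 0.0001
Phytoplankton energy = 700 / 0.0001 = 7000000 kJ/m²/yr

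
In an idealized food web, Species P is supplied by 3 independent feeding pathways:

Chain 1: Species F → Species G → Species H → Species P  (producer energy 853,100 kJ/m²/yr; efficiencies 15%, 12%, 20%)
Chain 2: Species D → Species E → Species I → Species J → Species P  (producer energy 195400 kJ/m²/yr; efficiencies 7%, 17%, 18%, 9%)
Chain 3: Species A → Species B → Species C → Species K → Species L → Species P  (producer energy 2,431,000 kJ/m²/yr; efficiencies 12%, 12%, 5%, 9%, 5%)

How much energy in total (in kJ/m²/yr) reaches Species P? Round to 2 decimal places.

3116.71 kJ/m²/yr

Chain 1: 853100 × 0.15 × 0.12 × 0.2 = 3071.16 kJ/m²/yr
Chain 2: 195400 × 0.07 × 0.17 × 0.18 × 0.09 = 37.669212 kJ/m²/yr
Chain 3: 2431000 × 0.12 × 0.12 × 0.05 × 0.09 × 0.05 = 7.87644 kJ/m²/yr
Total at Species P: 3071.16 + 37.669212 + 7.87644 = 3116.705652 kJ/m²/yr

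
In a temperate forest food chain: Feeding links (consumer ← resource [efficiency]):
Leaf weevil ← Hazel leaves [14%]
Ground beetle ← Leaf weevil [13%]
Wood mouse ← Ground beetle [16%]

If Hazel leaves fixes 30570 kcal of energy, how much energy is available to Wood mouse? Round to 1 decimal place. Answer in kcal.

Leaf weevil: 30570 × 0.14 = 4279.8 kcal
Ground beetle: 4279.8 × 0.13 = 556.374 kcal
Wood mouse: 556.374 × 0.16 = 89.01984 kcal

89.0 kcal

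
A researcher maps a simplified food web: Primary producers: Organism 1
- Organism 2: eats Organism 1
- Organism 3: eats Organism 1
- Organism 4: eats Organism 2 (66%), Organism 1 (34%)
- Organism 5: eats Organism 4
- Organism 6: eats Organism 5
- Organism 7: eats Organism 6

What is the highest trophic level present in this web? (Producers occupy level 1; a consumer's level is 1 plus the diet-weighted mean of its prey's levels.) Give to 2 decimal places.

Organism 2: 1 + 1 = 2
Organism 3: 1 + 1 = 2
Organism 4: 1 + (0.66×2 + 0.34×1) = 2.66
Organism 5: 1 + 2.66 = 3.66
Organism 6: 1 + 3.66 = 4.66
Organism 7: 1 + 4.66 = 5.66

5.66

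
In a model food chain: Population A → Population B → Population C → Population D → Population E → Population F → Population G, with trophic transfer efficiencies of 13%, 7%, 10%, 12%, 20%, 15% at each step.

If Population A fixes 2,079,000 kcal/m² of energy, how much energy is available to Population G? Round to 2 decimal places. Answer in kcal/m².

6.81 kcal/m²

Population B: 2079000 × 0.13 = 270270 kcal/m²
Population C: 270270 × 0.07 = 18918.9 kcal/m²
Population D: 18918.9 × 0.1 = 1891.89 kcal/m²
Population E: 1891.89 × 0.12 = 227.0268 kcal/m²
Population F: 227.0268 × 0.2 = 45.40536 kcal/m²
Population G: 45.40536 × 0.15 = 6.810804 kcal/m²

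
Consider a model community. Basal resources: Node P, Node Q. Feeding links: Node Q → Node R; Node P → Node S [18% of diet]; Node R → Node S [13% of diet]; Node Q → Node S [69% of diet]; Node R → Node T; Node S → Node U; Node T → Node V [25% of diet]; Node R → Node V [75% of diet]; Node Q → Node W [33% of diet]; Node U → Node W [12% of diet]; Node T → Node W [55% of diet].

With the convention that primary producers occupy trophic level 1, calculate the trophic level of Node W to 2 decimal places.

Node R: 1 + 1 = 2
Node S: 1 + (0.18×1 + 0.13×2 + 0.69×1) = 2.13
Node T: 1 + 2 = 3
Node U: 1 + 2.13 = 3.13
Node V: 1 + (0.25×3 + 0.75×2) = 3.25
Node W: 1 + (0.33×1 + 0.12×3.13 + 0.55×3) = 3.3556

3.36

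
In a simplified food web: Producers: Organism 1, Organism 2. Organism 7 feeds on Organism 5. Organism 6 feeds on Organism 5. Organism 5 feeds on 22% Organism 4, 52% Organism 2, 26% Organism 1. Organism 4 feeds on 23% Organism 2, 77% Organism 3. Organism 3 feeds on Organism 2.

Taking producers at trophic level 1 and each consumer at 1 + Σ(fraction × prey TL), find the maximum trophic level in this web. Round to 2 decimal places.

3.39

Organism 3: 1 + 1 = 2
Organism 4: 1 + (0.23×1 + 0.77×2) = 2.77
Organism 5: 1 + (0.22×2.77 + 0.52×1 + 0.26×1) = 2.3894
Organism 6: 1 + 2.3894 = 3.3894
Organism 7: 1 + 2.3894 = 3.3894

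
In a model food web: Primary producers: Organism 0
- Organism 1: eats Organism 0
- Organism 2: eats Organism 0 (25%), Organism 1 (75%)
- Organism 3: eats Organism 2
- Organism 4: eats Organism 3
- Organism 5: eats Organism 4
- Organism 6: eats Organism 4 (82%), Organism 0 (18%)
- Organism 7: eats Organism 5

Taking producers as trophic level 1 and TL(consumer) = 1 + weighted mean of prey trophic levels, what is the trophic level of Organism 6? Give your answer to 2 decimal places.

Organism 1: 1 + 1 = 2
Organism 2: 1 + (0.25×1 + 0.75×2) = 2.75
Organism 3: 1 + 2.75 = 3.75
Organism 4: 1 + 3.75 = 4.75
Organism 5: 1 + 4.75 = 5.75
Organism 6: 1 + (0.82×4.75 + 0.18×1) = 5.075
Organism 7: 1 + 5.75 = 6.75

5.08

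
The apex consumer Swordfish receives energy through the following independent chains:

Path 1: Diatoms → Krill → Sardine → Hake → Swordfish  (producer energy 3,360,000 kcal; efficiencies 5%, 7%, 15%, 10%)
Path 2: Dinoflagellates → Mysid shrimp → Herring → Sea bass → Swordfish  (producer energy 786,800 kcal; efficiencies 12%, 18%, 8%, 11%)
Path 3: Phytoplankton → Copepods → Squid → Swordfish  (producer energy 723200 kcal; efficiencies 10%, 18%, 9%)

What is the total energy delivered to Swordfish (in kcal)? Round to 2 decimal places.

Path 1: 3360000 × 0.05 × 0.07 × 0.15 × 0.1 = 176.4 kcal
Path 2: 786800 × 0.12 × 0.18 × 0.08 × 0.11 = 149.554944 kcal
Path 3: 723200 × 0.1 × 0.18 × 0.09 = 1171.584 kcal
Total at Swordfish: 176.4 + 149.554944 + 1171.584 = 1497.538944 kcal

1497.54 kcal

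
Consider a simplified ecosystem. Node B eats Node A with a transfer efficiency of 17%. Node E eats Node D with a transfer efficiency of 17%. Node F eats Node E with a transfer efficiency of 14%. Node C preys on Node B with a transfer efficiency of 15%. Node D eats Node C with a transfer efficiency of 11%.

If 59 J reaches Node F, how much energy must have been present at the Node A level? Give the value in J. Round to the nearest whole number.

Cumulative transfer efficiency: 0.17 × 0.15 × 0.11 × 0.17 × 0.14 = 0.000066759
Node A energy = 59 / 0.000066759 = 883776 J

883776 J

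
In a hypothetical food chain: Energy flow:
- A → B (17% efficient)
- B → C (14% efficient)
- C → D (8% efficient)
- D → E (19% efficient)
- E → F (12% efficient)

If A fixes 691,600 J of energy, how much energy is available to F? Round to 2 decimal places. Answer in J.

30.02 J

B: 691600 × 0.17 = 117572 J
C: 117572 × 0.14 = 16460.08 J
D: 16460.08 × 0.08 = 1316.8064 J
E: 1316.8064 × 0.19 = 250.193216 J
F: 250.193216 × 0.12 = 30.02318592 J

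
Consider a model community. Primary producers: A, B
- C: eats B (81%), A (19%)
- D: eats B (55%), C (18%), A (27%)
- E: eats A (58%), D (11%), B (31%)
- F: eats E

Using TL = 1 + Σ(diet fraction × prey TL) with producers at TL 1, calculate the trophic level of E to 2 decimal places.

2.13

C: 1 + (0.81×1 + 0.19×1) = 2
D: 1 + (0.55×1 + 0.18×2 + 0.27×1) = 2.18
E: 1 + (0.58×1 + 0.11×2.18 + 0.31×1) = 2.1298
F: 1 + 2.1298 = 3.1298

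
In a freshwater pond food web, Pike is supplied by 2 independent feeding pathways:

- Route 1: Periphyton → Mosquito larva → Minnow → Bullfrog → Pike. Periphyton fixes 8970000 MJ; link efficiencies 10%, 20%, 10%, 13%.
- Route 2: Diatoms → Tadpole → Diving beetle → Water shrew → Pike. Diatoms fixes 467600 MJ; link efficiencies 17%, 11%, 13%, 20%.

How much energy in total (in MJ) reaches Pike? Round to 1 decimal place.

Route 1: 8970000 × 0.1 × 0.2 × 0.1 × 0.13 = 2332.2 MJ
Route 2: 467600 × 0.17 × 0.11 × 0.13 × 0.2 = 227.34712 MJ
Total at Pike: 2332.2 + 227.34712 = 2559.54712 MJ

2559.5 MJ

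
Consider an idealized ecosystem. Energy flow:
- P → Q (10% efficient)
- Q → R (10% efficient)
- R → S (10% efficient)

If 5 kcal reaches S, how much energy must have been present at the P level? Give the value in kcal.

5000 kcal

Cumulative transfer efficiency: 0.1 × 0.1 × 0.1 = 0.001
P energy = 5 / 0.001 = 5000 kcal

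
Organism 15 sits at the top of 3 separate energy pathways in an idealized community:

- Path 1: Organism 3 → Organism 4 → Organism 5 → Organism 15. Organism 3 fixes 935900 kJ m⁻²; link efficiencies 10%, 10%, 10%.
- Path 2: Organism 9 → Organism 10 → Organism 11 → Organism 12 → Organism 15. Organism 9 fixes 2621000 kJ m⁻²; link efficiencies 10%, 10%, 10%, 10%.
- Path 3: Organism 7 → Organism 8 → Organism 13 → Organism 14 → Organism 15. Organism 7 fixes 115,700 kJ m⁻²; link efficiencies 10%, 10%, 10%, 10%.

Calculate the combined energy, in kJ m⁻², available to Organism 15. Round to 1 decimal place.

Path 1: 935900 × 0.1 × 0.1 × 0.1 = 935.9 kJ m⁻²
Path 2: 2621000 × 0.1 × 0.1 × 0.1 × 0.1 = 262.1 kJ m⁻²
Path 3: 115700 × 0.1 × 0.1 × 0.1 × 0.1 = 11.57 kJ m⁻²
Total at Organism 15: 935.9 + 262.1 + 11.57 = 1209.57 kJ m⁻²

1209.6 kJ m⁻²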